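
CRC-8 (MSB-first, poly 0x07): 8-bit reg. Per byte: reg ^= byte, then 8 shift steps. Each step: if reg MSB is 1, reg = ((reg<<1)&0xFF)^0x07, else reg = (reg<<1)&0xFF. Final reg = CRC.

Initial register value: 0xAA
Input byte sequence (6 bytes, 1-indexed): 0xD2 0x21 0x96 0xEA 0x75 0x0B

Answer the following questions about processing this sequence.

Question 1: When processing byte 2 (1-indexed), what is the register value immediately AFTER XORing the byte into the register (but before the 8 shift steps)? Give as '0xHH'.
Answer: 0x4E

Derivation:
Register before byte 2: 0x6F
Byte 2: 0x21
0x6F XOR 0x21 = 0x4E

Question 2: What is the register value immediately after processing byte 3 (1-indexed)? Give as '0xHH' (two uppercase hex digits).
After byte 1 (0xD2): reg=0x6F
After byte 2 (0x21): reg=0xED
After byte 3 (0x96): reg=0x66

Answer: 0x66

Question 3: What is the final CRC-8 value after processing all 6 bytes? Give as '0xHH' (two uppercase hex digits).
Answer: 0x23

Derivation:
After byte 1 (0xD2): reg=0x6F
After byte 2 (0x21): reg=0xED
After byte 3 (0x96): reg=0x66
After byte 4 (0xEA): reg=0xAD
After byte 5 (0x75): reg=0x06
After byte 6 (0x0B): reg=0x23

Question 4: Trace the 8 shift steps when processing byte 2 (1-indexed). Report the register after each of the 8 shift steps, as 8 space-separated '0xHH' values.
Answer: 0x9C 0x3F 0x7E 0xFC 0xFF 0xF9 0xF5 0xED

Derivation:
After byte 1 (0xD2): reg=0x6F
Register before byte 2: 0x6F
After XOR with byte 0x21: 0x4E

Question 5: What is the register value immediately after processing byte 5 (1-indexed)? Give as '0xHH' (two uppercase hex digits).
After byte 1 (0xD2): reg=0x6F
After byte 2 (0x21): reg=0xED
After byte 3 (0x96): reg=0x66
After byte 4 (0xEA): reg=0xAD
After byte 5 (0x75): reg=0x06

Answer: 0x06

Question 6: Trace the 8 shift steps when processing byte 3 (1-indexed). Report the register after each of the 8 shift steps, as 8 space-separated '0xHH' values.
After byte 1 (0xD2): reg=0x6F
After byte 2 (0x21): reg=0xED
Register before byte 3: 0xED
After XOR with byte 0x96: 0x7B

Answer: 0xF6 0xEB 0xD1 0xA5 0x4D 0x9A 0x33 0x66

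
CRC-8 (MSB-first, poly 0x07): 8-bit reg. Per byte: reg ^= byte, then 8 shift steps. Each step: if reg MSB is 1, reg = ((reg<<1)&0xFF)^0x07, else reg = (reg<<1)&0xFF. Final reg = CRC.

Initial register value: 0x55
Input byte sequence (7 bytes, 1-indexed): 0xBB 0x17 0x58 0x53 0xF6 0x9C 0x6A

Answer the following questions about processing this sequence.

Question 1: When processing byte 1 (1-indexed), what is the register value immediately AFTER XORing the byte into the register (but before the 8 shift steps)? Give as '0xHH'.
Register before byte 1: 0x55
Byte 1: 0xBB
0x55 XOR 0xBB = 0xEE

Answer: 0xEE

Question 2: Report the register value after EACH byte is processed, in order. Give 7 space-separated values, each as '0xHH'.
0x84 0xF0 0x51 0x0E 0xE6 0x61 0x31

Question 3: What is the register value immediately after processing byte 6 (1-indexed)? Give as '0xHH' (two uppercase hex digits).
After byte 1 (0xBB): reg=0x84
After byte 2 (0x17): reg=0xF0
After byte 3 (0x58): reg=0x51
After byte 4 (0x53): reg=0x0E
After byte 5 (0xF6): reg=0xE6
After byte 6 (0x9C): reg=0x61

Answer: 0x61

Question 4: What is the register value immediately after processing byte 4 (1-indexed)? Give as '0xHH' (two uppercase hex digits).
Answer: 0x0E

Derivation:
After byte 1 (0xBB): reg=0x84
After byte 2 (0x17): reg=0xF0
After byte 3 (0x58): reg=0x51
After byte 4 (0x53): reg=0x0E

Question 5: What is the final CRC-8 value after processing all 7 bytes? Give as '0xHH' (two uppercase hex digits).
Answer: 0x31

Derivation:
After byte 1 (0xBB): reg=0x84
After byte 2 (0x17): reg=0xF0
After byte 3 (0x58): reg=0x51
After byte 4 (0x53): reg=0x0E
After byte 5 (0xF6): reg=0xE6
After byte 6 (0x9C): reg=0x61
After byte 7 (0x6A): reg=0x31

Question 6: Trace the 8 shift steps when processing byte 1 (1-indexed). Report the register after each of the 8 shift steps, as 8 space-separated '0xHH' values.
Answer: 0xDB 0xB1 0x65 0xCA 0x93 0x21 0x42 0x84

Derivation:
Register before byte 1: 0x55
After XOR with byte 0xBB: 0xEE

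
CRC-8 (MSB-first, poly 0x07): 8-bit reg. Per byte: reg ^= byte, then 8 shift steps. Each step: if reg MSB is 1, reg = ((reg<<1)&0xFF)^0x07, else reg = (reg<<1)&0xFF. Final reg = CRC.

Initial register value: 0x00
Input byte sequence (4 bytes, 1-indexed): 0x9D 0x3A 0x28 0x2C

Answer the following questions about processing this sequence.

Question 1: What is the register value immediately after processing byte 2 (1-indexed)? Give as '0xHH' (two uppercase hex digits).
Answer: 0xAE

Derivation:
After byte 1 (0x9D): reg=0xDA
After byte 2 (0x3A): reg=0xAE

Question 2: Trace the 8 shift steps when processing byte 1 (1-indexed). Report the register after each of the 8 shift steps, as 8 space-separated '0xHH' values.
Register before byte 1: 0x00
After XOR with byte 0x9D: 0x9D

Answer: 0x3D 0x7A 0xF4 0xEF 0xD9 0xB5 0x6D 0xDA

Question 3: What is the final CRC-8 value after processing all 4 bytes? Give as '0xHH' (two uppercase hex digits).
After byte 1 (0x9D): reg=0xDA
After byte 2 (0x3A): reg=0xAE
After byte 3 (0x28): reg=0x9B
After byte 4 (0x2C): reg=0x0C

Answer: 0x0C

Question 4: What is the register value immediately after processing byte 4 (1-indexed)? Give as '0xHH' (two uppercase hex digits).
After byte 1 (0x9D): reg=0xDA
After byte 2 (0x3A): reg=0xAE
After byte 3 (0x28): reg=0x9B
After byte 4 (0x2C): reg=0x0C

Answer: 0x0C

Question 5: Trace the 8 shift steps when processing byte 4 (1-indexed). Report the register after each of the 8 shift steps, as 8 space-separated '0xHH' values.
Answer: 0x69 0xD2 0xA3 0x41 0x82 0x03 0x06 0x0C

Derivation:
After byte 1 (0x9D): reg=0xDA
After byte 2 (0x3A): reg=0xAE
After byte 3 (0x28): reg=0x9B
Register before byte 4: 0x9B
After XOR with byte 0x2C: 0xB7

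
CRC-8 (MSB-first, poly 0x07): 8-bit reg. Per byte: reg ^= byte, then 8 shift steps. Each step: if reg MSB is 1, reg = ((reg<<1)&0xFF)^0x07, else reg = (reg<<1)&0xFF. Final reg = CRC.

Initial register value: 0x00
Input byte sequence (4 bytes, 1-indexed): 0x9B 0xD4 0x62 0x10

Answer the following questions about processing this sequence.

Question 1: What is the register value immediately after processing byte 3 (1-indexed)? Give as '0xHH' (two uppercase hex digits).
Answer: 0x82

Derivation:
After byte 1 (0x9B): reg=0xC8
After byte 2 (0xD4): reg=0x54
After byte 3 (0x62): reg=0x82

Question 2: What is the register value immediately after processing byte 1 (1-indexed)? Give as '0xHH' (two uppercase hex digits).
After byte 1 (0x9B): reg=0xC8

Answer: 0xC8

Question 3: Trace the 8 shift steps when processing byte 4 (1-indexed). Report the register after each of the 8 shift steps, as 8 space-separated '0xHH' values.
Answer: 0x23 0x46 0x8C 0x1F 0x3E 0x7C 0xF8 0xF7

Derivation:
After byte 1 (0x9B): reg=0xC8
After byte 2 (0xD4): reg=0x54
After byte 3 (0x62): reg=0x82
Register before byte 4: 0x82
After XOR with byte 0x10: 0x92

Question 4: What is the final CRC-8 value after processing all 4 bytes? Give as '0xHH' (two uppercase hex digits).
After byte 1 (0x9B): reg=0xC8
After byte 2 (0xD4): reg=0x54
After byte 3 (0x62): reg=0x82
After byte 4 (0x10): reg=0xF7

Answer: 0xF7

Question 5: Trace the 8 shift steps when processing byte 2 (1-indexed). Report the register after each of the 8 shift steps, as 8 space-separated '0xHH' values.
After byte 1 (0x9B): reg=0xC8
Register before byte 2: 0xC8
After XOR with byte 0xD4: 0x1C

Answer: 0x38 0x70 0xE0 0xC7 0x89 0x15 0x2A 0x54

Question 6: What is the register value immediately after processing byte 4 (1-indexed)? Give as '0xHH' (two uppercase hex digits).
After byte 1 (0x9B): reg=0xC8
After byte 2 (0xD4): reg=0x54
After byte 3 (0x62): reg=0x82
After byte 4 (0x10): reg=0xF7

Answer: 0xF7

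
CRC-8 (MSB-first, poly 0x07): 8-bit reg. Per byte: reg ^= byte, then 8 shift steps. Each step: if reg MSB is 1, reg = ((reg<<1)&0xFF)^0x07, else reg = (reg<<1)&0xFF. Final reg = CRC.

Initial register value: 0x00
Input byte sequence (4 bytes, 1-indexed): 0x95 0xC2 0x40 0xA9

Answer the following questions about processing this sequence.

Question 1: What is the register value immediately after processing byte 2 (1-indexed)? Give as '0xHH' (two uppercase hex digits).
After byte 1 (0x95): reg=0xE2
After byte 2 (0xC2): reg=0xE0

Answer: 0xE0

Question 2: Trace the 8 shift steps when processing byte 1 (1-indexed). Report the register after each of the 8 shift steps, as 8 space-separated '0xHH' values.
Answer: 0x2D 0x5A 0xB4 0x6F 0xDE 0xBB 0x71 0xE2

Derivation:
Register before byte 1: 0x00
After XOR with byte 0x95: 0x95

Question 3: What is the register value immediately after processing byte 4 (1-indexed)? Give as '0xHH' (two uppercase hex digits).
After byte 1 (0x95): reg=0xE2
After byte 2 (0xC2): reg=0xE0
After byte 3 (0x40): reg=0x69
After byte 4 (0xA9): reg=0x4E

Answer: 0x4E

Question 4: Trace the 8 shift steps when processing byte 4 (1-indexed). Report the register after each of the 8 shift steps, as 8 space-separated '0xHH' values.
Answer: 0x87 0x09 0x12 0x24 0x48 0x90 0x27 0x4E

Derivation:
After byte 1 (0x95): reg=0xE2
After byte 2 (0xC2): reg=0xE0
After byte 3 (0x40): reg=0x69
Register before byte 4: 0x69
After XOR with byte 0xA9: 0xC0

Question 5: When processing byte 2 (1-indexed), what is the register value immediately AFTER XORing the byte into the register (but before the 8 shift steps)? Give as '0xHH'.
Register before byte 2: 0xE2
Byte 2: 0xC2
0xE2 XOR 0xC2 = 0x20

Answer: 0x20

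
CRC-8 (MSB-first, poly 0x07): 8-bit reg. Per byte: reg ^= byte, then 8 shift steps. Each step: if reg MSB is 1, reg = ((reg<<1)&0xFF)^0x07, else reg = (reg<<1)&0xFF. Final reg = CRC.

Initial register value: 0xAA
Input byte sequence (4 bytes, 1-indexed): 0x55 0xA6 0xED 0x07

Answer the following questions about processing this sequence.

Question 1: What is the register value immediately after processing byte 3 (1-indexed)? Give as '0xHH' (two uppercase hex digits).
After byte 1 (0x55): reg=0xF3
After byte 2 (0xA6): reg=0xAC
After byte 3 (0xED): reg=0xC0

Answer: 0xC0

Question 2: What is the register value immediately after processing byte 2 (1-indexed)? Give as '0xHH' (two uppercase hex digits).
Answer: 0xAC

Derivation:
After byte 1 (0x55): reg=0xF3
After byte 2 (0xA6): reg=0xAC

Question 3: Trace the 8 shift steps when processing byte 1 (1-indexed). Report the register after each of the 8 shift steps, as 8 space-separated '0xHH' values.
Register before byte 1: 0xAA
After XOR with byte 0x55: 0xFF

Answer: 0xF9 0xF5 0xED 0xDD 0xBD 0x7D 0xFA 0xF3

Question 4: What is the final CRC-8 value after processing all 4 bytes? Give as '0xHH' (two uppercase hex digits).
After byte 1 (0x55): reg=0xF3
After byte 2 (0xA6): reg=0xAC
After byte 3 (0xED): reg=0xC0
After byte 4 (0x07): reg=0x5B

Answer: 0x5B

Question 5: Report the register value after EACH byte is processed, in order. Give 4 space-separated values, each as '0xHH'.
0xF3 0xAC 0xC0 0x5B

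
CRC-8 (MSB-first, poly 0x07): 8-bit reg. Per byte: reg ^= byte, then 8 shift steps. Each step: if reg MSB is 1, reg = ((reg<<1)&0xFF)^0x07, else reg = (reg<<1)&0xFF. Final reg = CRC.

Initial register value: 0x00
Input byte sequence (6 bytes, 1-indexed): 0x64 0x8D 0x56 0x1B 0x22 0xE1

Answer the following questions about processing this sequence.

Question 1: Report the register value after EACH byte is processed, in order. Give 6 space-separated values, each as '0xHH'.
0x3B 0x0B 0x94 0xA4 0x9B 0x61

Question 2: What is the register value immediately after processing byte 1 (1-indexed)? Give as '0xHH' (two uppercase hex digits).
After byte 1 (0x64): reg=0x3B

Answer: 0x3B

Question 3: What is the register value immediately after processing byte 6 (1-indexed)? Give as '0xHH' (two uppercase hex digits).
Answer: 0x61

Derivation:
After byte 1 (0x64): reg=0x3B
After byte 2 (0x8D): reg=0x0B
After byte 3 (0x56): reg=0x94
After byte 4 (0x1B): reg=0xA4
After byte 5 (0x22): reg=0x9B
After byte 6 (0xE1): reg=0x61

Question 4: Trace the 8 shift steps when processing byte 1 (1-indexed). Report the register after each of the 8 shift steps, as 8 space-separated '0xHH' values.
Register before byte 1: 0x00
After XOR with byte 0x64: 0x64

Answer: 0xC8 0x97 0x29 0x52 0xA4 0x4F 0x9E 0x3B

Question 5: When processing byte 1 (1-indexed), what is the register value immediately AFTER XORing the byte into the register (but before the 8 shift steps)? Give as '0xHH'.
Answer: 0x64

Derivation:
Register before byte 1: 0x00
Byte 1: 0x64
0x00 XOR 0x64 = 0x64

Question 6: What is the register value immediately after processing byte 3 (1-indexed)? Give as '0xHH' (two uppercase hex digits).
Answer: 0x94

Derivation:
After byte 1 (0x64): reg=0x3B
After byte 2 (0x8D): reg=0x0B
After byte 3 (0x56): reg=0x94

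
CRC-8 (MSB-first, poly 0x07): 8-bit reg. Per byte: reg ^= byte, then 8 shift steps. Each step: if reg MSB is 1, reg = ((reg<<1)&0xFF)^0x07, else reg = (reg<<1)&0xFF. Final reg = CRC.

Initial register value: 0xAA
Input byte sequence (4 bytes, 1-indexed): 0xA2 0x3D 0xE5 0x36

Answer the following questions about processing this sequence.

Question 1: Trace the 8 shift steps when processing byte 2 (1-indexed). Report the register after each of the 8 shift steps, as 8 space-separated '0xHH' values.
Answer: 0x0A 0x14 0x28 0x50 0xA0 0x47 0x8E 0x1B

Derivation:
After byte 1 (0xA2): reg=0x38
Register before byte 2: 0x38
After XOR with byte 0x3D: 0x05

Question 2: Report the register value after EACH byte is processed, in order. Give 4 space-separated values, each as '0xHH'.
0x38 0x1B 0xF4 0x40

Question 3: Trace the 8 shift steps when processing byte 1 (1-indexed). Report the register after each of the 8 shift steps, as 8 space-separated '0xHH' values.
Register before byte 1: 0xAA
After XOR with byte 0xA2: 0x08

Answer: 0x10 0x20 0x40 0x80 0x07 0x0E 0x1C 0x38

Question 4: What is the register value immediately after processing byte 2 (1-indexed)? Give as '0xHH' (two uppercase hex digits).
Answer: 0x1B

Derivation:
After byte 1 (0xA2): reg=0x38
After byte 2 (0x3D): reg=0x1B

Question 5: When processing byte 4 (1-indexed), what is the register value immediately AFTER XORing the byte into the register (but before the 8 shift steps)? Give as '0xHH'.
Answer: 0xC2

Derivation:
Register before byte 4: 0xF4
Byte 4: 0x36
0xF4 XOR 0x36 = 0xC2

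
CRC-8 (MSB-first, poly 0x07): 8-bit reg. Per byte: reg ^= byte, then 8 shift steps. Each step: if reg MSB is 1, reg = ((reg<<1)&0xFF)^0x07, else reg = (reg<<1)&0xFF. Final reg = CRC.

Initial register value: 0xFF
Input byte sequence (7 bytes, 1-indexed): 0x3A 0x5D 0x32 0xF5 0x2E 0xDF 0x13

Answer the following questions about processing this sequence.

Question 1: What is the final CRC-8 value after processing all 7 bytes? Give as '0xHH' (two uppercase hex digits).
After byte 1 (0x3A): reg=0x55
After byte 2 (0x5D): reg=0x38
After byte 3 (0x32): reg=0x36
After byte 4 (0xF5): reg=0x47
After byte 5 (0x2E): reg=0x18
After byte 6 (0xDF): reg=0x5B
After byte 7 (0x13): reg=0xFF

Answer: 0xFF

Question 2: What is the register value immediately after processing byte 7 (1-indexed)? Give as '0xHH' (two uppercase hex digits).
After byte 1 (0x3A): reg=0x55
After byte 2 (0x5D): reg=0x38
After byte 3 (0x32): reg=0x36
After byte 4 (0xF5): reg=0x47
After byte 5 (0x2E): reg=0x18
After byte 6 (0xDF): reg=0x5B
After byte 7 (0x13): reg=0xFF

Answer: 0xFF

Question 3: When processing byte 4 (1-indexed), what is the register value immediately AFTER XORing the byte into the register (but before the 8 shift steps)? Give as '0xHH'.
Answer: 0xC3

Derivation:
Register before byte 4: 0x36
Byte 4: 0xF5
0x36 XOR 0xF5 = 0xC3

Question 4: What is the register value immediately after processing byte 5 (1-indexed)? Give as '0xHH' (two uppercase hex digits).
Answer: 0x18

Derivation:
After byte 1 (0x3A): reg=0x55
After byte 2 (0x5D): reg=0x38
After byte 3 (0x32): reg=0x36
After byte 4 (0xF5): reg=0x47
After byte 5 (0x2E): reg=0x18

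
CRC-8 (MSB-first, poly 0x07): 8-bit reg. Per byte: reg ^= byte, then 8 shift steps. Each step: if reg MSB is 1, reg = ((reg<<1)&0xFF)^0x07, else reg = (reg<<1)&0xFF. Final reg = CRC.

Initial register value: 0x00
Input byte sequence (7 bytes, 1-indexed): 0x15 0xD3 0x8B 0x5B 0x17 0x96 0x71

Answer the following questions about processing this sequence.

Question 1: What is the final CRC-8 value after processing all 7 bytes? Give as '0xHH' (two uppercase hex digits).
Answer: 0x23

Derivation:
After byte 1 (0x15): reg=0x6B
After byte 2 (0xD3): reg=0x21
After byte 3 (0x8B): reg=0x5F
After byte 4 (0x5B): reg=0x1C
After byte 5 (0x17): reg=0x31
After byte 6 (0x96): reg=0x7C
After byte 7 (0x71): reg=0x23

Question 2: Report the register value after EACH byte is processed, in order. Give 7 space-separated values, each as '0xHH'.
0x6B 0x21 0x5F 0x1C 0x31 0x7C 0x23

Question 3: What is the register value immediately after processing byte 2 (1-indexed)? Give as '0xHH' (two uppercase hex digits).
Answer: 0x21

Derivation:
After byte 1 (0x15): reg=0x6B
After byte 2 (0xD3): reg=0x21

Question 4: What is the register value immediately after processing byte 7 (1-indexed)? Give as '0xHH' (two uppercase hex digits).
Answer: 0x23

Derivation:
After byte 1 (0x15): reg=0x6B
After byte 2 (0xD3): reg=0x21
After byte 3 (0x8B): reg=0x5F
After byte 4 (0x5B): reg=0x1C
After byte 5 (0x17): reg=0x31
After byte 6 (0x96): reg=0x7C
After byte 7 (0x71): reg=0x23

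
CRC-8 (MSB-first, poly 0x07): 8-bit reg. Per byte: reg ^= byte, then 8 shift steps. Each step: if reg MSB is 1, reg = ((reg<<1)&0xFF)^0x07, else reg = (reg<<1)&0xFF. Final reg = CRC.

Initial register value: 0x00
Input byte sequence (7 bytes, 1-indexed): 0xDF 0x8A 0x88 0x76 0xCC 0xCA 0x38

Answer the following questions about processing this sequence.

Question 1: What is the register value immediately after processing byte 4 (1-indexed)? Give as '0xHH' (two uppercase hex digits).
Answer: 0xC8

Derivation:
After byte 1 (0xDF): reg=0x13
After byte 2 (0x8A): reg=0xC6
After byte 3 (0x88): reg=0xED
After byte 4 (0x76): reg=0xC8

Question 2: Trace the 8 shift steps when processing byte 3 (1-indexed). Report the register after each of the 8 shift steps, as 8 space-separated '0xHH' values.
Answer: 0x9C 0x3F 0x7E 0xFC 0xFF 0xF9 0xF5 0xED

Derivation:
After byte 1 (0xDF): reg=0x13
After byte 2 (0x8A): reg=0xC6
Register before byte 3: 0xC6
After XOR with byte 0x88: 0x4E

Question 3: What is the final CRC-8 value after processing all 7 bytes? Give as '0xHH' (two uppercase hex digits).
Answer: 0x6C

Derivation:
After byte 1 (0xDF): reg=0x13
After byte 2 (0x8A): reg=0xC6
After byte 3 (0x88): reg=0xED
After byte 4 (0x76): reg=0xC8
After byte 5 (0xCC): reg=0x1C
After byte 6 (0xCA): reg=0x2C
After byte 7 (0x38): reg=0x6C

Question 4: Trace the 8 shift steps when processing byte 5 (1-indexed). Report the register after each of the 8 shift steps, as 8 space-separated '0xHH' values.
Answer: 0x08 0x10 0x20 0x40 0x80 0x07 0x0E 0x1C

Derivation:
After byte 1 (0xDF): reg=0x13
After byte 2 (0x8A): reg=0xC6
After byte 3 (0x88): reg=0xED
After byte 4 (0x76): reg=0xC8
Register before byte 5: 0xC8
After XOR with byte 0xCC: 0x04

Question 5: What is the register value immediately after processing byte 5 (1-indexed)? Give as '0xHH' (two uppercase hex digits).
After byte 1 (0xDF): reg=0x13
After byte 2 (0x8A): reg=0xC6
After byte 3 (0x88): reg=0xED
After byte 4 (0x76): reg=0xC8
After byte 5 (0xCC): reg=0x1C

Answer: 0x1C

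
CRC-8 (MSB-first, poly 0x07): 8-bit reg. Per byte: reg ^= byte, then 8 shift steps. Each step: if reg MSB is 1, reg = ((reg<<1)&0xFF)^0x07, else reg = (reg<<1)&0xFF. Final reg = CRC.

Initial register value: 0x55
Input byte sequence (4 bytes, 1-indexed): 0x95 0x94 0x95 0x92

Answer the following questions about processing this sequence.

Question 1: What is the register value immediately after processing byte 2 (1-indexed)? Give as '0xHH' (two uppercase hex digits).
Answer: 0x08

Derivation:
After byte 1 (0x95): reg=0x4E
After byte 2 (0x94): reg=0x08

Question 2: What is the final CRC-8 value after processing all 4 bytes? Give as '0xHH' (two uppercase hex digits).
Answer: 0xFF

Derivation:
After byte 1 (0x95): reg=0x4E
After byte 2 (0x94): reg=0x08
After byte 3 (0x95): reg=0xDA
After byte 4 (0x92): reg=0xFF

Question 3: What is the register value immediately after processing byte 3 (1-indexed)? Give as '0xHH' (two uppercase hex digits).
After byte 1 (0x95): reg=0x4E
After byte 2 (0x94): reg=0x08
After byte 3 (0x95): reg=0xDA

Answer: 0xDA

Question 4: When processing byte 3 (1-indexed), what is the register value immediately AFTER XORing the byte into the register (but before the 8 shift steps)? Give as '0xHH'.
Register before byte 3: 0x08
Byte 3: 0x95
0x08 XOR 0x95 = 0x9D

Answer: 0x9D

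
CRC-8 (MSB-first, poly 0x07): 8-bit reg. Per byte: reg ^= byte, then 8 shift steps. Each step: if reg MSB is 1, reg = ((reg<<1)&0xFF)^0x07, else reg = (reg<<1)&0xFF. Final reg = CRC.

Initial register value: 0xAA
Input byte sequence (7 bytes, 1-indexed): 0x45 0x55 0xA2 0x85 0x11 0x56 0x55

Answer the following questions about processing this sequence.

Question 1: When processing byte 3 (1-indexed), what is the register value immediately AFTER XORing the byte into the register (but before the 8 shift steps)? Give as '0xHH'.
Register before byte 3: 0x2C
Byte 3: 0xA2
0x2C XOR 0xA2 = 0x8E

Answer: 0x8E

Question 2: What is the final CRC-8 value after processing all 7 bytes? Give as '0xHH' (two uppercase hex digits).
After byte 1 (0x45): reg=0x83
After byte 2 (0x55): reg=0x2C
After byte 3 (0xA2): reg=0xA3
After byte 4 (0x85): reg=0xF2
After byte 5 (0x11): reg=0xA7
After byte 6 (0x56): reg=0xD9
After byte 7 (0x55): reg=0xAD

Answer: 0xAD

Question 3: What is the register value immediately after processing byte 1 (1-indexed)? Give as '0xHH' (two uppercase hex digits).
Answer: 0x83

Derivation:
After byte 1 (0x45): reg=0x83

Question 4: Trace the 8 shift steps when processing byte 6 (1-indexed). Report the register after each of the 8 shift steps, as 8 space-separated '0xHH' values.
Answer: 0xE5 0xCD 0x9D 0x3D 0x7A 0xF4 0xEF 0xD9

Derivation:
After byte 1 (0x45): reg=0x83
After byte 2 (0x55): reg=0x2C
After byte 3 (0xA2): reg=0xA3
After byte 4 (0x85): reg=0xF2
After byte 5 (0x11): reg=0xA7
Register before byte 6: 0xA7
After XOR with byte 0x56: 0xF1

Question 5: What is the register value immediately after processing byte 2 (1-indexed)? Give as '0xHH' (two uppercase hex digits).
After byte 1 (0x45): reg=0x83
After byte 2 (0x55): reg=0x2C

Answer: 0x2C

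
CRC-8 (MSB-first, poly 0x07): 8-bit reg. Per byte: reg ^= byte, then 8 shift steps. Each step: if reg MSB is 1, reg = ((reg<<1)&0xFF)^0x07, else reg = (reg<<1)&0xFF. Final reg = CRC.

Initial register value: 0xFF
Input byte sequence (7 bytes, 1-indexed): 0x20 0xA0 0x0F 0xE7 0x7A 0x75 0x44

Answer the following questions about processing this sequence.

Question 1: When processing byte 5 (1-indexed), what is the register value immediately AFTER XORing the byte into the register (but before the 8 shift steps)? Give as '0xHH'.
Register before byte 5: 0x2F
Byte 5: 0x7A
0x2F XOR 0x7A = 0x55

Answer: 0x55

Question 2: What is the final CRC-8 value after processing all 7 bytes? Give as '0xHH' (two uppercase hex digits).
After byte 1 (0x20): reg=0x13
After byte 2 (0xA0): reg=0x10
After byte 3 (0x0F): reg=0x5D
After byte 4 (0xE7): reg=0x2F
After byte 5 (0x7A): reg=0xAC
After byte 6 (0x75): reg=0x01
After byte 7 (0x44): reg=0xDC

Answer: 0xDC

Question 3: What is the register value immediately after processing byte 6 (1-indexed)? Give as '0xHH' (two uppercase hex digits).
After byte 1 (0x20): reg=0x13
After byte 2 (0xA0): reg=0x10
After byte 3 (0x0F): reg=0x5D
After byte 4 (0xE7): reg=0x2F
After byte 5 (0x7A): reg=0xAC
After byte 6 (0x75): reg=0x01

Answer: 0x01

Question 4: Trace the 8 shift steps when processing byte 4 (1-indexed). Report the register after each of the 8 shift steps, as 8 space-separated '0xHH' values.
Answer: 0x73 0xE6 0xCB 0x91 0x25 0x4A 0x94 0x2F

Derivation:
After byte 1 (0x20): reg=0x13
After byte 2 (0xA0): reg=0x10
After byte 3 (0x0F): reg=0x5D
Register before byte 4: 0x5D
After XOR with byte 0xE7: 0xBA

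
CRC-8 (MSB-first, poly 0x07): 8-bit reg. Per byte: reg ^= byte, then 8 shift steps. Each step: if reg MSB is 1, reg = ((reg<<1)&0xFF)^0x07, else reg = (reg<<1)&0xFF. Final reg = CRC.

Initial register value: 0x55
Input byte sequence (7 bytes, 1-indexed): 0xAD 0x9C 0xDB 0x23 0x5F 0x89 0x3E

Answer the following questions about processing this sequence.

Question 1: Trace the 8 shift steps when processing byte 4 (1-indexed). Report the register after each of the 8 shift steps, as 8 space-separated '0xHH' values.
Answer: 0x18 0x30 0x60 0xC0 0x87 0x09 0x12 0x24

Derivation:
After byte 1 (0xAD): reg=0xE6
After byte 2 (0x9C): reg=0x61
After byte 3 (0xDB): reg=0x2F
Register before byte 4: 0x2F
After XOR with byte 0x23: 0x0C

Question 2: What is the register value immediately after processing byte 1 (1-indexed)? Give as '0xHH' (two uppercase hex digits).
After byte 1 (0xAD): reg=0xE6

Answer: 0xE6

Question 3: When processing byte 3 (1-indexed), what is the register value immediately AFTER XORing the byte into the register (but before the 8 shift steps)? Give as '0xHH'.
Register before byte 3: 0x61
Byte 3: 0xDB
0x61 XOR 0xDB = 0xBA

Answer: 0xBA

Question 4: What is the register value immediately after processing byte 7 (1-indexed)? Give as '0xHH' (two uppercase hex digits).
Answer: 0x3A

Derivation:
After byte 1 (0xAD): reg=0xE6
After byte 2 (0x9C): reg=0x61
After byte 3 (0xDB): reg=0x2F
After byte 4 (0x23): reg=0x24
After byte 5 (0x5F): reg=0x66
After byte 6 (0x89): reg=0x83
After byte 7 (0x3E): reg=0x3A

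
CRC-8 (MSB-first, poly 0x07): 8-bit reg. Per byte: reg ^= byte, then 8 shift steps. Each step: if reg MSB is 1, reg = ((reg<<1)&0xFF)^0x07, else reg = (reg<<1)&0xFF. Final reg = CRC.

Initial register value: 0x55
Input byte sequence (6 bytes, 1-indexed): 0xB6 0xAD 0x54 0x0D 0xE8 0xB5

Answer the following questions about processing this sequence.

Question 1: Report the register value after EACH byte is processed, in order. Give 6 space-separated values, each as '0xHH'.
0xA7 0x36 0x29 0xFC 0x6C 0x01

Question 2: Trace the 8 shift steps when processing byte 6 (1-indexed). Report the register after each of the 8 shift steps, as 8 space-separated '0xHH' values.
Answer: 0xB5 0x6D 0xDA 0xB3 0x61 0xC2 0x83 0x01

Derivation:
After byte 1 (0xB6): reg=0xA7
After byte 2 (0xAD): reg=0x36
After byte 3 (0x54): reg=0x29
After byte 4 (0x0D): reg=0xFC
After byte 5 (0xE8): reg=0x6C
Register before byte 6: 0x6C
After XOR with byte 0xB5: 0xD9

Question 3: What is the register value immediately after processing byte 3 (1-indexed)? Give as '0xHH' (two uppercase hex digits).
Answer: 0x29

Derivation:
After byte 1 (0xB6): reg=0xA7
After byte 2 (0xAD): reg=0x36
After byte 3 (0x54): reg=0x29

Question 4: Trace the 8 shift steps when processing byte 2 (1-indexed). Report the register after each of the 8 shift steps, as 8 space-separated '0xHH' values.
Answer: 0x14 0x28 0x50 0xA0 0x47 0x8E 0x1B 0x36

Derivation:
After byte 1 (0xB6): reg=0xA7
Register before byte 2: 0xA7
After XOR with byte 0xAD: 0x0A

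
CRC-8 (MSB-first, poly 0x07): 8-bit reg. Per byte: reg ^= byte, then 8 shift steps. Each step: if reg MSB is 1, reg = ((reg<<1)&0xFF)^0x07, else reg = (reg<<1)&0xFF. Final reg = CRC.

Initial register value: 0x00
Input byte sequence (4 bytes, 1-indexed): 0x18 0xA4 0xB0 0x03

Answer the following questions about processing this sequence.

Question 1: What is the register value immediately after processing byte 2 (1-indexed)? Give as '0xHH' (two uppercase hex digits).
Answer: 0x8A

Derivation:
After byte 1 (0x18): reg=0x48
After byte 2 (0xA4): reg=0x8A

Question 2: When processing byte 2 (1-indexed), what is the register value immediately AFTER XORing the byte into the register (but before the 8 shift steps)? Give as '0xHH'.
Answer: 0xEC

Derivation:
Register before byte 2: 0x48
Byte 2: 0xA4
0x48 XOR 0xA4 = 0xEC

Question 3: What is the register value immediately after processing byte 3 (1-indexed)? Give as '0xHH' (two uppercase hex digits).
After byte 1 (0x18): reg=0x48
After byte 2 (0xA4): reg=0x8A
After byte 3 (0xB0): reg=0xA6

Answer: 0xA6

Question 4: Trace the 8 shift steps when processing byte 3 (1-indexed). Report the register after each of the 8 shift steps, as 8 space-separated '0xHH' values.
After byte 1 (0x18): reg=0x48
After byte 2 (0xA4): reg=0x8A
Register before byte 3: 0x8A
After XOR with byte 0xB0: 0x3A

Answer: 0x74 0xE8 0xD7 0xA9 0x55 0xAA 0x53 0xA6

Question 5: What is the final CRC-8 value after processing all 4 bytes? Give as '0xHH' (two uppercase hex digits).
Answer: 0x72

Derivation:
After byte 1 (0x18): reg=0x48
After byte 2 (0xA4): reg=0x8A
After byte 3 (0xB0): reg=0xA6
After byte 4 (0x03): reg=0x72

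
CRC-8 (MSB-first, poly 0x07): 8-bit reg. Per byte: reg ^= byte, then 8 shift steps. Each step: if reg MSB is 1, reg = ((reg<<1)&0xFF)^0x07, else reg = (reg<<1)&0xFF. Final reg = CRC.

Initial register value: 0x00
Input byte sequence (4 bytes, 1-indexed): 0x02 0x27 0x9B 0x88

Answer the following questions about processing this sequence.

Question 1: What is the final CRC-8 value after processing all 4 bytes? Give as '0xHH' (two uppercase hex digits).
Answer: 0xBE

Derivation:
After byte 1 (0x02): reg=0x0E
After byte 2 (0x27): reg=0xDF
After byte 3 (0x9B): reg=0xDB
After byte 4 (0x88): reg=0xBE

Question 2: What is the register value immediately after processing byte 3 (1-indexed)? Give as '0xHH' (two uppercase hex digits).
After byte 1 (0x02): reg=0x0E
After byte 2 (0x27): reg=0xDF
After byte 3 (0x9B): reg=0xDB

Answer: 0xDB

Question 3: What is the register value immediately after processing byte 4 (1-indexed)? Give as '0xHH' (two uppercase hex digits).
Answer: 0xBE

Derivation:
After byte 1 (0x02): reg=0x0E
After byte 2 (0x27): reg=0xDF
After byte 3 (0x9B): reg=0xDB
After byte 4 (0x88): reg=0xBE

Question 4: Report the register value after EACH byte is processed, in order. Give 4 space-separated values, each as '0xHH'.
0x0E 0xDF 0xDB 0xBE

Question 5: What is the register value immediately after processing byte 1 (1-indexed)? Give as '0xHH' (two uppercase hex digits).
Answer: 0x0E

Derivation:
After byte 1 (0x02): reg=0x0E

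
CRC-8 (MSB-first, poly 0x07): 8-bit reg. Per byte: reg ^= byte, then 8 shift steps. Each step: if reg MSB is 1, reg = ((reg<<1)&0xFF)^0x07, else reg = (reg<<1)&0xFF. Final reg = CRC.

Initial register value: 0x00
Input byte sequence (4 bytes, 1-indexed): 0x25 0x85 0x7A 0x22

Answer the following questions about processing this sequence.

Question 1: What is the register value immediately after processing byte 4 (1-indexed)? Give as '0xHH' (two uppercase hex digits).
After byte 1 (0x25): reg=0xFB
After byte 2 (0x85): reg=0x7D
After byte 3 (0x7A): reg=0x15
After byte 4 (0x22): reg=0x85

Answer: 0x85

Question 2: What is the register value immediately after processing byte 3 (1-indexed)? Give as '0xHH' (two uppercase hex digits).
After byte 1 (0x25): reg=0xFB
After byte 2 (0x85): reg=0x7D
After byte 3 (0x7A): reg=0x15

Answer: 0x15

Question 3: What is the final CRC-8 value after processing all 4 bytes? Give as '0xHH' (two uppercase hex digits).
Answer: 0x85

Derivation:
After byte 1 (0x25): reg=0xFB
After byte 2 (0x85): reg=0x7D
After byte 3 (0x7A): reg=0x15
After byte 4 (0x22): reg=0x85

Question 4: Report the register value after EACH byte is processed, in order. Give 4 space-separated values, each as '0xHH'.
0xFB 0x7D 0x15 0x85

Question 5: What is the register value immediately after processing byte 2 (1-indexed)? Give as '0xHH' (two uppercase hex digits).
After byte 1 (0x25): reg=0xFB
After byte 2 (0x85): reg=0x7D

Answer: 0x7D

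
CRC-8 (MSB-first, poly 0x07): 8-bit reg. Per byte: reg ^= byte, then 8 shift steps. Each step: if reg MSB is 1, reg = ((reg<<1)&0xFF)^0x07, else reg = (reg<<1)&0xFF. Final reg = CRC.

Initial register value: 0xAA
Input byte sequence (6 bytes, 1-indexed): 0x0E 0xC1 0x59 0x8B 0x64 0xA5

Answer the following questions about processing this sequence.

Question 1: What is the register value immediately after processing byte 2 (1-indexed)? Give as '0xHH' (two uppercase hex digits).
After byte 1 (0x0E): reg=0x75
After byte 2 (0xC1): reg=0x05

Answer: 0x05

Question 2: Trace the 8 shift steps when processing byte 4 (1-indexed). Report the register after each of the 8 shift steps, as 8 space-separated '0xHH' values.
After byte 1 (0x0E): reg=0x75
After byte 2 (0xC1): reg=0x05
After byte 3 (0x59): reg=0x93
Register before byte 4: 0x93
After XOR with byte 0x8B: 0x18

Answer: 0x30 0x60 0xC0 0x87 0x09 0x12 0x24 0x48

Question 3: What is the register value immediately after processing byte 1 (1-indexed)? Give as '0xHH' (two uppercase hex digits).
Answer: 0x75

Derivation:
After byte 1 (0x0E): reg=0x75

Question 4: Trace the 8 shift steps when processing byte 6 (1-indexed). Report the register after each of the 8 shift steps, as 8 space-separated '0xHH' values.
Answer: 0xC2 0x83 0x01 0x02 0x04 0x08 0x10 0x20

Derivation:
After byte 1 (0x0E): reg=0x75
After byte 2 (0xC1): reg=0x05
After byte 3 (0x59): reg=0x93
After byte 4 (0x8B): reg=0x48
After byte 5 (0x64): reg=0xC4
Register before byte 6: 0xC4
After XOR with byte 0xA5: 0x61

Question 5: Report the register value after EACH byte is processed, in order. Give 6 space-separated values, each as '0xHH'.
0x75 0x05 0x93 0x48 0xC4 0x20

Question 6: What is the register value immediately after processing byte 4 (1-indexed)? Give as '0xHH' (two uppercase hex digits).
After byte 1 (0x0E): reg=0x75
After byte 2 (0xC1): reg=0x05
After byte 3 (0x59): reg=0x93
After byte 4 (0x8B): reg=0x48

Answer: 0x48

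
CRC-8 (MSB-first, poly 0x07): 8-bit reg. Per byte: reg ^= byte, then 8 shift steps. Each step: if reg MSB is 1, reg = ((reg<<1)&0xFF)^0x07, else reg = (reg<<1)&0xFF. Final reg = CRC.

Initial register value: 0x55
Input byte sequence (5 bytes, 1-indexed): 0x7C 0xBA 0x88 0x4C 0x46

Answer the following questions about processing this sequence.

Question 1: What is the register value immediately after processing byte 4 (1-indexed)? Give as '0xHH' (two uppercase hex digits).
After byte 1 (0x7C): reg=0xDF
After byte 2 (0xBA): reg=0x3C
After byte 3 (0x88): reg=0x05
After byte 4 (0x4C): reg=0xF8

Answer: 0xF8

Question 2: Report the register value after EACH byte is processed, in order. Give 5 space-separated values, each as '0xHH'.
0xDF 0x3C 0x05 0xF8 0x33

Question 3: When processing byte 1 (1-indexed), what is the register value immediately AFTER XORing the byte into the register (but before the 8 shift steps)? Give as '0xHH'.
Register before byte 1: 0x55
Byte 1: 0x7C
0x55 XOR 0x7C = 0x29

Answer: 0x29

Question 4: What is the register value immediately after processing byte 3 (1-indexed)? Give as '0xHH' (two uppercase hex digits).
Answer: 0x05

Derivation:
After byte 1 (0x7C): reg=0xDF
After byte 2 (0xBA): reg=0x3C
After byte 3 (0x88): reg=0x05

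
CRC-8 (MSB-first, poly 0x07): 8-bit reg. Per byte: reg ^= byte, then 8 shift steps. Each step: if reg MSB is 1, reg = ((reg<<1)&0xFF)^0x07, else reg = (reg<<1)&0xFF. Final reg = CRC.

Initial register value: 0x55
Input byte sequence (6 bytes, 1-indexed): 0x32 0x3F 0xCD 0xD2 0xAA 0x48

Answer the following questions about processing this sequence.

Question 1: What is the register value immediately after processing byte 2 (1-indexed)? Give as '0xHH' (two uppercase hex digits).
After byte 1 (0x32): reg=0x32
After byte 2 (0x3F): reg=0x23

Answer: 0x23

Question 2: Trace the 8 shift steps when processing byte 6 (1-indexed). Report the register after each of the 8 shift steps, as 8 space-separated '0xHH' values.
Answer: 0xCA 0x93 0x21 0x42 0x84 0x0F 0x1E 0x3C

Derivation:
After byte 1 (0x32): reg=0x32
After byte 2 (0x3F): reg=0x23
After byte 3 (0xCD): reg=0x84
After byte 4 (0xD2): reg=0xA5
After byte 5 (0xAA): reg=0x2D
Register before byte 6: 0x2D
After XOR with byte 0x48: 0x65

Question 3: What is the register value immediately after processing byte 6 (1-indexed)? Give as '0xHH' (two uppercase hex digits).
After byte 1 (0x32): reg=0x32
After byte 2 (0x3F): reg=0x23
After byte 3 (0xCD): reg=0x84
After byte 4 (0xD2): reg=0xA5
After byte 5 (0xAA): reg=0x2D
After byte 6 (0x48): reg=0x3C

Answer: 0x3C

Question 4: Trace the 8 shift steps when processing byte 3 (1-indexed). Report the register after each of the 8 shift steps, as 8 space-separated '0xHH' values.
After byte 1 (0x32): reg=0x32
After byte 2 (0x3F): reg=0x23
Register before byte 3: 0x23
After XOR with byte 0xCD: 0xEE

Answer: 0xDB 0xB1 0x65 0xCA 0x93 0x21 0x42 0x84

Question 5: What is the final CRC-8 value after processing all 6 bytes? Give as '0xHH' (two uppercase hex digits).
Answer: 0x3C

Derivation:
After byte 1 (0x32): reg=0x32
After byte 2 (0x3F): reg=0x23
After byte 3 (0xCD): reg=0x84
After byte 4 (0xD2): reg=0xA5
After byte 5 (0xAA): reg=0x2D
After byte 6 (0x48): reg=0x3C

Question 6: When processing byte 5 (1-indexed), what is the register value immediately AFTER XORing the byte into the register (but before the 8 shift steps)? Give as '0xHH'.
Register before byte 5: 0xA5
Byte 5: 0xAA
0xA5 XOR 0xAA = 0x0F

Answer: 0x0F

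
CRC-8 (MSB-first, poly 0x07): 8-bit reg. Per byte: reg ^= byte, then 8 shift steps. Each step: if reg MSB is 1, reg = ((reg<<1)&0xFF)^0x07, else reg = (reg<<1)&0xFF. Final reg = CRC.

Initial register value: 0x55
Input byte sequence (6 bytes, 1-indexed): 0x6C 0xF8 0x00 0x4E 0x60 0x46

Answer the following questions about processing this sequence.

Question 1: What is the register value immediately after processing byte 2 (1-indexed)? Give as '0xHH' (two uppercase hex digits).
After byte 1 (0x6C): reg=0xAF
After byte 2 (0xF8): reg=0xA2

Answer: 0xA2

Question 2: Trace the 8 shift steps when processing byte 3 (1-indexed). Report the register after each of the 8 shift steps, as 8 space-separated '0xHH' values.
Answer: 0x43 0x86 0x0B 0x16 0x2C 0x58 0xB0 0x67

Derivation:
After byte 1 (0x6C): reg=0xAF
After byte 2 (0xF8): reg=0xA2
Register before byte 3: 0xA2
After XOR with byte 0x00: 0xA2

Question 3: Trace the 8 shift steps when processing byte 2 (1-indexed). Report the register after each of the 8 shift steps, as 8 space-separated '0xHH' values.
Answer: 0xAE 0x5B 0xB6 0x6B 0xD6 0xAB 0x51 0xA2

Derivation:
After byte 1 (0x6C): reg=0xAF
Register before byte 2: 0xAF
After XOR with byte 0xF8: 0x57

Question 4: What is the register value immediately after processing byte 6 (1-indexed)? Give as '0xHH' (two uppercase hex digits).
Answer: 0x59

Derivation:
After byte 1 (0x6C): reg=0xAF
After byte 2 (0xF8): reg=0xA2
After byte 3 (0x00): reg=0x67
After byte 4 (0x4E): reg=0xDF
After byte 5 (0x60): reg=0x34
After byte 6 (0x46): reg=0x59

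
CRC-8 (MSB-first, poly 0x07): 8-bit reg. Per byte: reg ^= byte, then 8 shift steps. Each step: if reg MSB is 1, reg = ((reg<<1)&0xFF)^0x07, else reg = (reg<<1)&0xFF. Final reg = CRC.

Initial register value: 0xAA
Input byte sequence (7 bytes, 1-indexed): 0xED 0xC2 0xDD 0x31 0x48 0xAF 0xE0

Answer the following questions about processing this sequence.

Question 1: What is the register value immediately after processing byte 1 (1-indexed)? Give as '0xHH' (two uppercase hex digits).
Answer: 0xD2

Derivation:
After byte 1 (0xED): reg=0xD2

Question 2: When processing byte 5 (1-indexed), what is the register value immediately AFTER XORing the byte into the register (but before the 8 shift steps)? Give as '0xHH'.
Register before byte 5: 0x66
Byte 5: 0x48
0x66 XOR 0x48 = 0x2E

Answer: 0x2E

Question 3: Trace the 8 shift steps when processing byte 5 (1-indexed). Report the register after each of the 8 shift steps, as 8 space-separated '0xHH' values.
After byte 1 (0xED): reg=0xD2
After byte 2 (0xC2): reg=0x70
After byte 3 (0xDD): reg=0x4A
After byte 4 (0x31): reg=0x66
Register before byte 5: 0x66
After XOR with byte 0x48: 0x2E

Answer: 0x5C 0xB8 0x77 0xEE 0xDB 0xB1 0x65 0xCA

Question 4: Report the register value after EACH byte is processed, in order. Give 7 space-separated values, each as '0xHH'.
0xD2 0x70 0x4A 0x66 0xCA 0x3C 0x1A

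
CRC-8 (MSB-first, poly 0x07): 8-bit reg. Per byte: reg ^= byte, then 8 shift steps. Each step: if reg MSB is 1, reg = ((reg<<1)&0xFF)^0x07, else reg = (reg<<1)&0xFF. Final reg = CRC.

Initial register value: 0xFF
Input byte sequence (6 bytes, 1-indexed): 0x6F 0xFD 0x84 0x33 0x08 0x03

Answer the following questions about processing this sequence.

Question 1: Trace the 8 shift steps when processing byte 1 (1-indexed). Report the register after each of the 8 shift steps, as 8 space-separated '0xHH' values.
Register before byte 1: 0xFF
After XOR with byte 0x6F: 0x90

Answer: 0x27 0x4E 0x9C 0x3F 0x7E 0xFC 0xFF 0xF9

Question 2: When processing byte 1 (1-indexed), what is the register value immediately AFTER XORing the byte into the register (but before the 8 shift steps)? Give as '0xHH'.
Register before byte 1: 0xFF
Byte 1: 0x6F
0xFF XOR 0x6F = 0x90

Answer: 0x90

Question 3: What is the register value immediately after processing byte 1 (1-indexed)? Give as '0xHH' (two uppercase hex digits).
Answer: 0xF9

Derivation:
After byte 1 (0x6F): reg=0xF9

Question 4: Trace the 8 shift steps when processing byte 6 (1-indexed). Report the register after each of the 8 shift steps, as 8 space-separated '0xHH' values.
After byte 1 (0x6F): reg=0xF9
After byte 2 (0xFD): reg=0x1C
After byte 3 (0x84): reg=0xC1
After byte 4 (0x33): reg=0xD0
After byte 5 (0x08): reg=0x06
Register before byte 6: 0x06
After XOR with byte 0x03: 0x05

Answer: 0x0A 0x14 0x28 0x50 0xA0 0x47 0x8E 0x1B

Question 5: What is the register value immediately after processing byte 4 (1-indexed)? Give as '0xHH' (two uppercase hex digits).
After byte 1 (0x6F): reg=0xF9
After byte 2 (0xFD): reg=0x1C
After byte 3 (0x84): reg=0xC1
After byte 4 (0x33): reg=0xD0

Answer: 0xD0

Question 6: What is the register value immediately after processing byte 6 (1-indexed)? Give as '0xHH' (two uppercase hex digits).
After byte 1 (0x6F): reg=0xF9
After byte 2 (0xFD): reg=0x1C
After byte 3 (0x84): reg=0xC1
After byte 4 (0x33): reg=0xD0
After byte 5 (0x08): reg=0x06
After byte 6 (0x03): reg=0x1B

Answer: 0x1B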